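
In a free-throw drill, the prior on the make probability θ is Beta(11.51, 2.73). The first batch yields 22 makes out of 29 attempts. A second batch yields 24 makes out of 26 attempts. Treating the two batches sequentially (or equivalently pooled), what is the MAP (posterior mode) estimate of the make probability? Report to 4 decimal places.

0.8404

The Beta prior is conjugate to a Binomial/Bernoulli likelihood; the update adds successes to α and failures to β.
After batch 1: Beta(11.51+22, 2.73+7) = Beta(33.51, 9.73).
After batch 2: Beta(33.51+24, 9.73+2) = Beta(57.51, 11.73).
Mode of Beta(a,b) for a,b>1 is (a−1)/(a+b−2) = 56.51/67.24 = 0.8404.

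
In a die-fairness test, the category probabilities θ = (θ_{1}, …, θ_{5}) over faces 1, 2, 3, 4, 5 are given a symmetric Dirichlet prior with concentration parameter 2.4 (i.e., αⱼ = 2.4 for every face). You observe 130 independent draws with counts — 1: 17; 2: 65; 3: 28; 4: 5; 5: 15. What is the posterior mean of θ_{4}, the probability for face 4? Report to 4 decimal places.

The Dirichlet prior is conjugate to the Multinomial likelihood: each posterior αⱼ = prior αⱼ + observed count nⱼ.
Posterior concentration: (19.4, 67.4, 30.4, 7.4, 17.4), total = 142.0.
E[θ_{4}|data] = α_{4}/Σα = 7.4/142.0 = 0.0521.

0.0521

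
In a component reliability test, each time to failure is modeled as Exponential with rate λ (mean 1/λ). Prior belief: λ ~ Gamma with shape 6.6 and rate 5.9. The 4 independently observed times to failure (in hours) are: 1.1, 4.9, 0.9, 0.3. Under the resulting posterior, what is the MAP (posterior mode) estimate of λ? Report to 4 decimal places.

0.7328

With a Gamma(shape α, rate β) prior on the exponential rate λ, the posterior after n observations with total T = Σxᵢ is Gamma(α+n, β+T).
Sum of observations T = 7.2 hours; n = 4.
Posterior: Gamma(6.6+4, 5.9+7.2) = Gamma(10.6, 13.1).
Mode = (α−1)/β = 0.7328.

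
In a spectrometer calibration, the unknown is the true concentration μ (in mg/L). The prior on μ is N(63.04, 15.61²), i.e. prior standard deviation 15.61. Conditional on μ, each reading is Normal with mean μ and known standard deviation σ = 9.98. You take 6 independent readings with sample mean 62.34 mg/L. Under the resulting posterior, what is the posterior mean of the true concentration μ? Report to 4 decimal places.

For Normal data with known variance σ², a Normal(μ₀, σ₀²) prior on μ is conjugate. Posterior precision = 1/σ₀² + n/σ²; posterior mean is the precision-weighted average of μ₀ and x̄.
n·x̄ = 6·62.34 = 374.04.
σ₀² = 15.61² = 243.6721, σ² = 9.98² = 99.6004; σ² + n·σ₀² = 99.6004 + 6·243.6721 = 1561.633.
Posterior mean = (μ₀/σ₀² + n·x̄/σ²)/(1/σ₀² + n/σ²) = (σ²·μ₀ + σ₀²·n·x̄)/(σ² + n·σ₀²) = (99.6004·63.04 + 243.6721·374.04)/1561.633 = 97421.9215/1561.633 = 62.3846.

62.3846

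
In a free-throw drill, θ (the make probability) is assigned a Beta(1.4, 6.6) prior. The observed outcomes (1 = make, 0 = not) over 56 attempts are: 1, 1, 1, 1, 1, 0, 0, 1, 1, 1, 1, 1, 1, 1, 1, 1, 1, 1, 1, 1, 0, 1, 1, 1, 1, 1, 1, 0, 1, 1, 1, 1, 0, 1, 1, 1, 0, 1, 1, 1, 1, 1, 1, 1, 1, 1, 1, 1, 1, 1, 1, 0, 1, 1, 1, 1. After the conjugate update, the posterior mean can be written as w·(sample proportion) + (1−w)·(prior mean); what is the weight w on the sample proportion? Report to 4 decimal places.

The Beta prior is conjugate to a Binomial/Bernoulli likelihood; the update adds successes to α and failures to β.
Posterior mean = (α₀+k)/(α₀+β₀+n) = [n/(α₀+β₀+n)]·(k/n) + [(α₀+β₀)/(α₀+β₀+n)]·α₀/(α₀+β₀), so only n and the prior enter the weight.
The weight on the data is w = n/(α₀+β₀+n) = 56/(1.4+6.6+56) = 56/64.0 = 0.8750.

0.8750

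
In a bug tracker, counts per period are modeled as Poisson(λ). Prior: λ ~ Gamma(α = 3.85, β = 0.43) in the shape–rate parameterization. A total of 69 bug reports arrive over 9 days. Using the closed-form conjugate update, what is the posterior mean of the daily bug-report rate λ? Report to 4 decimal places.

With a Gamma(shape α, rate β) prior, the Poisson likelihood is conjugate: the posterior is Gamma(α + ΣXᵢ, β + n).
Posterior: Gamma(α+S, β+n) = Gamma(3.85+69, 0.43+9) = Gamma(72.85, 9.43).
Posterior mean = α/β = 72.85/9.43 = 7.7253.

7.7253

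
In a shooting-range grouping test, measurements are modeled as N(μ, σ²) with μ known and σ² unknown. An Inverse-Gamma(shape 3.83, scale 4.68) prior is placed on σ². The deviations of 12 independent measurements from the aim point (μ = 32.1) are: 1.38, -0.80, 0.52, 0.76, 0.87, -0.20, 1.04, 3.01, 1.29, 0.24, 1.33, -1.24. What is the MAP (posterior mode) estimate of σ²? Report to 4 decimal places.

With known mean μ and an Inverse-Gamma(α, β) prior on σ², the Normal likelihood is conjugate: posterior is Inv-Gamma(α + n/2, β + Σ(xᵢ−μ)²/2).
Σ(xᵢ−μ)² = (1.38)² + (-0.80)² + (0.52)² + (0.76)² + (0.87)² + (-0.20)² + (1.04)² + (3.01)² + (1.29)² + (0.24)² + (1.33)² + (-1.24)² = 19.3592.
Posterior: Inv-Gamma(3.83 + 12/2, 4.68 + 19.3592/2) = Inv-Gamma(9.83, 14.35960).
Mode = β/(α+1) = 14.35960/10.83 = 1.3259.

1.3259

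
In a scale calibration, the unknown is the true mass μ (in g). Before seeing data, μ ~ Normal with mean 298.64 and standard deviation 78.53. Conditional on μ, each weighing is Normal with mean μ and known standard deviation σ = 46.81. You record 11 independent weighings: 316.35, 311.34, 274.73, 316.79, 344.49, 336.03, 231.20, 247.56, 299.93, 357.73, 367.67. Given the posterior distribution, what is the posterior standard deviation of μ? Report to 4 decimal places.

13.8912

For Normal data with known variance σ², a Normal(μ₀, σ₀²) prior on μ is conjugate. Posterior precision = 1/σ₀² + n/σ²; posterior mean is the precision-weighted average of μ₀ and x̄.
σ₀² = 78.53² = 6166.9609, σ² = 46.81² = 2191.1761; σ² + n·σ₀² = 2191.1761 + 11·6166.9609 = 70027.746.
Posterior precision = 1/σ₀² + n/σ² = 1/6166.9609 + 11/2191.1761 = (σ² + n·σ₀²)/(σ₀²σ²) = 70027.746/(6166.9609·2191.1761); posterior variance σₙ² = σ₀²σ²/(σ² + n·σ₀²) = 6166.9609·2191.1761/70027.746 = 192.964905.
Posterior SD = √σₙ² = √(6166.9609·2191.1761/70027.746) = 13.8912.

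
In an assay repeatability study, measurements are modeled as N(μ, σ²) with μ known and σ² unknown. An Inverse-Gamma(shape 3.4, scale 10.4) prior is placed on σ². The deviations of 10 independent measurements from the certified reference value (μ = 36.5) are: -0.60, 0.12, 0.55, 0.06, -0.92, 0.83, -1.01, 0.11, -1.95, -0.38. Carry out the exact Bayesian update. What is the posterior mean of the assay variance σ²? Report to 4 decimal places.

1.8915

With known mean μ and an Inverse-Gamma(α, β) prior on σ², the Normal likelihood is conjugate: posterior is Inv-Gamma(α + n/2, β + Σ(xᵢ−μ)²/2).
Σ(xᵢ−μ)² = (-0.60)² + (0.12)² + (0.55)² + (0.06)² + (-0.92)² + (0.83)² + (-1.01)² + (0.11)² + (-1.95)² + (-0.38)² = 7.1949.
Posterior: Inv-Gamma(3.4 + 10/2, 10.4 + 7.1949/2) = Inv-Gamma(8.40, 13.99745).
E[σ²|data] = β/(α−1) = 13.99745/7.40 = 1.8915.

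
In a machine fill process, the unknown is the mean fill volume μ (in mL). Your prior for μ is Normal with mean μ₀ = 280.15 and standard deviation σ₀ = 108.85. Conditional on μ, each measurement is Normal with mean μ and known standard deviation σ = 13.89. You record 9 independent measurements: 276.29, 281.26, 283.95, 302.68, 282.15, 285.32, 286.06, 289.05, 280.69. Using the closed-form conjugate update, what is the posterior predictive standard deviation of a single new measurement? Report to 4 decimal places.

14.6400

For Normal data with known variance σ², a Normal(μ₀, σ₀²) prior on μ is conjugate. Posterior precision = 1/σ₀² + n/σ²; posterior mean is the precision-weighted average of μ₀ and x̄.
σ₀² = 108.85² = 11848.3225, σ² = 13.89² = 192.9321; σ² + n·σ₀² = 192.9321 + 9·11848.3225 = 106827.8346.
Posterior precision = 1/σ₀² + n/σ² = 1/11848.3225 + 9/192.9321 = (σ² + n·σ₀²)/(σ₀²σ²) = 106827.8346/(11848.3225·192.9321); posterior variance σₙ² = σ₀²σ²/(σ² + n·σ₀²) = 11848.3225·192.9321/106827.8346 = 21.398185.
Predictive variance for one new observation = σₙ² + σ² = 11848.3225·192.9321/106827.8346 + 192.9321 = σ²·(σ₀² + 106827.8346)/106827.8346 = 192.9321·118676.1571/106827.8346 = 214.330285; SD = √(192.9321·118676.1571/106827.8346) = 14.6400.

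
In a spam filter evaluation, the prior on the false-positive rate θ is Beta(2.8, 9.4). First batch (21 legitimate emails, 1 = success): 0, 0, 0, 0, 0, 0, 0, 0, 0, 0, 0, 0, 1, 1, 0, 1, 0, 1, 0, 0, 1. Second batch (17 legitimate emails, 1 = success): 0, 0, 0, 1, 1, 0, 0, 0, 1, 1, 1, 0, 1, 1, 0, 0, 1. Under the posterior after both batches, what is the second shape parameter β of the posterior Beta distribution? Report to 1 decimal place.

34.4

The Beta prior is conjugate to a Binomial/Bernoulli likelihood; the update adds successes to α and failures to β.
After batch 1: Beta(2.8+5, 9.4+16) = Beta(7.8, 25.4).
After batch 2: Beta(7.8+8, 25.4+9) = Beta(15.8, 34.4).
Posterior β = 34.4.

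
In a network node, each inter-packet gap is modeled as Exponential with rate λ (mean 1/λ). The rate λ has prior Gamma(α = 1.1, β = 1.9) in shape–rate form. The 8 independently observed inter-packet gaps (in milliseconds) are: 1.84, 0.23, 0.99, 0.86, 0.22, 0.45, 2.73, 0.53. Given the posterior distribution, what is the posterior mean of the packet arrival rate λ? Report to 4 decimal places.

0.9333

With a Gamma(shape α, rate β) prior on the exponential rate λ, the posterior after n observations with total T = Σxᵢ is Gamma(α+n, β+T).
Sum of observations T = 7.85 milliseconds; n = 8.
Posterior: Gamma(1.1+8, 1.9+7.85) = Gamma(9.1, 9.75).
Posterior mean of λ = α/β = 9.1/9.75 = 0.9333.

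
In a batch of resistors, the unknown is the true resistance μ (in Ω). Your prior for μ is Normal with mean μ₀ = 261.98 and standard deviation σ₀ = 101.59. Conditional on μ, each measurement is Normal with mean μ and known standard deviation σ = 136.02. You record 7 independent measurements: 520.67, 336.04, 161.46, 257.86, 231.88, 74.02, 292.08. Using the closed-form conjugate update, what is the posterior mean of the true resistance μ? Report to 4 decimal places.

For Normal data with known variance σ², a Normal(μ₀, σ₀²) prior on μ is conjugate. Posterior precision = 1/σ₀² + n/σ²; posterior mean is the precision-weighted average of μ₀ and x̄.
Σxᵢ = 520.67 + 336.04 + 161.46 + 257.86 + 231.88 + 74.02 + 292.08 = 1874.01, so n·x̄ = 1874.01.
σ₀² = 101.59² = 10320.5281, σ² = 136.02² = 18501.4404; σ² + n·σ₀² = 18501.4404 + 7·10320.5281 = 90745.1371.
Posterior mean = (μ₀/σ₀² + n·x̄/σ²)/(1/σ₀² + n/σ²) = (σ²·μ₀ + σ₀²·n·x̄)/(σ² + n·σ₀²) = (18501.4404·261.98 + 10320.5281·1874.01)/90745.1371 = 24187780.220673/90745.1371 = 266.5463.

266.5463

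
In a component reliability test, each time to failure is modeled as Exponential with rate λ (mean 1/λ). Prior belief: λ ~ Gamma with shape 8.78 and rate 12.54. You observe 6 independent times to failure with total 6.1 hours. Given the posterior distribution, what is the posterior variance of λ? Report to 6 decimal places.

0.042539

With a Gamma(shape α, rate β) prior on the exponential rate λ, the posterior after n observations with total T = Σxᵢ is Gamma(α+n, β+T).
Posterior: Gamma(8.78+6, 12.54+6.1) = Gamma(14.78, 18.64).
Var = α/β² = 0.042539.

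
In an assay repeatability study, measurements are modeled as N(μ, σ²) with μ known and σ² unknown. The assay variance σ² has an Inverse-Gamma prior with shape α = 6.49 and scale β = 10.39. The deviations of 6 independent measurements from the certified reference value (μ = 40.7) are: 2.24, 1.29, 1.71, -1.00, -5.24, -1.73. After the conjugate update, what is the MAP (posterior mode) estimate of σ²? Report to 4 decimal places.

2.9474

With known mean μ and an Inverse-Gamma(α, β) prior on σ², the Normal likelihood is conjugate: posterior is Inv-Gamma(α + n/2, β + Σ(xᵢ−μ)²/2).
Σ(xᵢ−μ)² = (2.24)² + (1.29)² + (1.71)² + (-1.00)² + (-5.24)² + (-1.73)² = 41.0563.
Posterior: Inv-Gamma(6.49 + 6/2, 10.39 + 41.0563/2) = Inv-Gamma(9.49, 30.91815).
Mode = β/(α+1) = 30.91815/10.49 = 2.9474.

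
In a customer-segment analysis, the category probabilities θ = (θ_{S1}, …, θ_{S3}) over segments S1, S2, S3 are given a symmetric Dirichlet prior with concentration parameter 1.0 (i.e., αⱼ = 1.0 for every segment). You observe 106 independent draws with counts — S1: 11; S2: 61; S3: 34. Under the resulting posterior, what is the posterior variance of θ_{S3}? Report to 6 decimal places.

0.001982

The Dirichlet prior is conjugate to the Multinomial likelihood: each posterior αⱼ = prior αⱼ + observed count nⱼ.
Posterior concentration: (12.0, 62.0, 35.0), total = 109.0.
Var[θ_j] = α_j(Σα−α_j)/((Σα)²(Σα+1)) = 35.0·74.0/(109.0²·110.0) = 0.001982.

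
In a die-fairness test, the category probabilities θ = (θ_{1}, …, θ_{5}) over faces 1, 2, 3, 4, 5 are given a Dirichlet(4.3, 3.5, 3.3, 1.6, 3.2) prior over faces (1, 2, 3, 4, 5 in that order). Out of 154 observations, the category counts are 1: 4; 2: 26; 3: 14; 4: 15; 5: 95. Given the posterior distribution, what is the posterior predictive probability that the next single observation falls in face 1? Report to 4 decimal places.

0.0489

The Dirichlet prior is conjugate to the Multinomial likelihood: each posterior αⱼ = prior αⱼ + observed count nⱼ.
Posterior concentration: (8.3, 29.5, 17.3, 16.6, 98.2), total = 169.9.
P(next = 1 | data) = α_{1}/Σα = 0.0489.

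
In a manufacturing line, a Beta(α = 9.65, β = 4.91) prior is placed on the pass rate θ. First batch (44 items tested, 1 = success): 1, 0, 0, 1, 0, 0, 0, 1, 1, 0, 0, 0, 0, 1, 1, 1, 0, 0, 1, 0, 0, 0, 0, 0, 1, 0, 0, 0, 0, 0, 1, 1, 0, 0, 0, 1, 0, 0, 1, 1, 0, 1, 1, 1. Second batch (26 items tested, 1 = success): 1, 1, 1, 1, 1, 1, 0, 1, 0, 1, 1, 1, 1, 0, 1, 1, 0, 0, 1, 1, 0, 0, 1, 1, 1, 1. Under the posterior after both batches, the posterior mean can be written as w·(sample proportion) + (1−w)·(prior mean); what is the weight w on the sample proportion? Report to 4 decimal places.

The Beta prior is conjugate to a Binomial/Bernoulli likelihood; the update adds successes to α and failures to β.
Total number of items tested: n = 44 + 26 = 70.
Posterior mean = (α₀+k)/(α₀+β₀+n) = [n/(α₀+β₀+n)]·(k/n) + [(α₀+β₀)/(α₀+β₀+n)]·α₀/(α₀+β₀), so only n and the prior enter the weight.
The weight on the data is w = n/(α₀+β₀+n) = 70/(9.65+4.91+70) = 70/84.56 = 0.8278.

0.8278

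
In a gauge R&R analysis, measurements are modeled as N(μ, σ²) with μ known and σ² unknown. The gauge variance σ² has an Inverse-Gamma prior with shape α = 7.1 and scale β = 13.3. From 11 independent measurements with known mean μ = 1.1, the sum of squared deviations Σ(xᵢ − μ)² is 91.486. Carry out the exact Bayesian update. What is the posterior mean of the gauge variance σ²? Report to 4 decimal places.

With known mean μ and an Inverse-Gamma(α, β) prior on σ², the Normal likelihood is conjugate: posterior is Inv-Gamma(α + n/2, β + Σ(xᵢ−μ)²/2).
Posterior: Inv-Gamma(7.1 + 11/2, 13.3 + 91.486/2) = Inv-Gamma(12.60, 59.0430).
E[σ²|data] = β/(α−1) = 59.0430/11.60 = 5.0899.

5.0899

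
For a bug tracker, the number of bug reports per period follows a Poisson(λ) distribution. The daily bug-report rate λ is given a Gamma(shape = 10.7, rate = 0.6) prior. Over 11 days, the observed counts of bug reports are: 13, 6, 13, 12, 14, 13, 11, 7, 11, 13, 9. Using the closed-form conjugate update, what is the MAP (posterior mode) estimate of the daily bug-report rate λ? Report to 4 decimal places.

With a Gamma(shape α, rate β) prior, the Poisson likelihood is conjugate: the posterior is Gamma(α + ΣXᵢ, β + n).
Sum of counts S = 122 over n = 11 days.
Posterior: Gamma(α+S, β+n) = Gamma(10.7+122, 0.6+11) = Gamma(132.7, 11.6).
Mode of Gamma(α,β) for α≥1 is (α−1)/β = 131.7/11.6 = 11.3534.

11.3534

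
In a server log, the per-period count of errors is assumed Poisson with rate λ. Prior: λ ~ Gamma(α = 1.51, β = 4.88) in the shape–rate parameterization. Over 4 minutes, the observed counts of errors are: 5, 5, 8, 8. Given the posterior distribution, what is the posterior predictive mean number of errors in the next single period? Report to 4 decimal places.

3.0980

With a Gamma(shape α, rate β) prior, the Poisson likelihood is conjugate: the posterior is Gamma(α + ΣXᵢ, β + n).
Sum of counts S = 26 over n = 4 minutes.
Posterior: Gamma(α+S, β+n) = Gamma(1.51+26, 4.88+4) = Gamma(27.51, 8.88).
The predictive distribution for one future period is NegBinom with mean α/β = 3.0980.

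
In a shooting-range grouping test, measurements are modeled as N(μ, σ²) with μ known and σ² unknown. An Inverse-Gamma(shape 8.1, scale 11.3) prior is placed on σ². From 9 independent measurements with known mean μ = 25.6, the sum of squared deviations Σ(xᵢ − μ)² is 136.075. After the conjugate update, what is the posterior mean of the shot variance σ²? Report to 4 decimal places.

6.8394

With known mean μ and an Inverse-Gamma(α, β) prior on σ², the Normal likelihood is conjugate: posterior is Inv-Gamma(α + n/2, β + Σ(xᵢ−μ)²/2).
Posterior: Inv-Gamma(8.1 + 9/2, 11.3 + 136.075/2) = Inv-Gamma(12.60, 79.3375).
E[σ²|data] = β/(α−1) = 79.3375/11.60 = 6.8394.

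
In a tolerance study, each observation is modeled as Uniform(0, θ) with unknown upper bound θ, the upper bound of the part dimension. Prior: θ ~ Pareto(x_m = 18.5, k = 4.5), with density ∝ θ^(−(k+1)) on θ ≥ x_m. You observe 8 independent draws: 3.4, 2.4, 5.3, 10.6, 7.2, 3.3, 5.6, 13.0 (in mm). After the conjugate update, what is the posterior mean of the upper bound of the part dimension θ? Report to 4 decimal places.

A Pareto(scale x_m, shape k) prior on the upper bound θ of Uniform(0, θ) is conjugate: posterior is Pareto(max(x_m, max xᵢ), k + n).
Sample maximum = 13.0; prior scale x_m = 18.5 → posterior scale = max = 18.5.
Posterior shape = 4.5 + 8 = 12.5.
E[θ|data] = k·x_m/(k−1) = 12.5·18.5/11.5 = 20.1087.

20.1087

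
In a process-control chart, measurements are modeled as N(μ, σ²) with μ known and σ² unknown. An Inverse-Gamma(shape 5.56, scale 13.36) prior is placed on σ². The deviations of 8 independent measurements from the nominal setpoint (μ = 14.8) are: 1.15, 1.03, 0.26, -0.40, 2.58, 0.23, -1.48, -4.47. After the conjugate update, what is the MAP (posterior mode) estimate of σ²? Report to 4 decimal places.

With known mean μ and an Inverse-Gamma(α, β) prior on σ², the Normal likelihood is conjugate: posterior is Inv-Gamma(α + n/2, β + Σ(xᵢ−μ)²/2).
Σ(xᵢ−μ)² = (1.15)² + (1.03)² + (0.26)² + (-0.40)² + (2.58)² + (0.23)² + (-1.48)² + (-4.47)² = 31.4916.
Posterior: Inv-Gamma(5.56 + 8/2, 13.36 + 31.4916/2) = Inv-Gamma(9.56, 29.10580).
Mode = β/(α+1) = 29.10580/10.56 = 2.7562.

2.7562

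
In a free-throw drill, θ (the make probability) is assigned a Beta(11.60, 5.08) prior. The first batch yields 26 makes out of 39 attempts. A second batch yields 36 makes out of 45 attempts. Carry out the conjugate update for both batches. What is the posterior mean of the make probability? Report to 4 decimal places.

The Beta prior is conjugate to a Binomial/Bernoulli likelihood; the update adds successes to α and failures to β.
After batch 1: Beta(11.60+26, 5.08+13) = Beta(37.60, 18.08).
After batch 2: Beta(37.60+36, 18.08+9) = Beta(73.60, 27.08).
Posterior mean = α/(α+β) = 73.60/100.68 = 0.7310.

0.7310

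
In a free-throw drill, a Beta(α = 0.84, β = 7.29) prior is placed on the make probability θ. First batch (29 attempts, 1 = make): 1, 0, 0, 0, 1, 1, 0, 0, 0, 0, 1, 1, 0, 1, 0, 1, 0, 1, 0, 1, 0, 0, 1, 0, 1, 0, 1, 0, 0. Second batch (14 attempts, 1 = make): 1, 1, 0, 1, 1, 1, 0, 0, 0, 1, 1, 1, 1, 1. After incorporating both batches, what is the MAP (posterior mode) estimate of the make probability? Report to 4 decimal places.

The Beta prior is conjugate to a Binomial/Bernoulli likelihood; the update adds successes to α and failures to β.
After batch 1: Beta(0.84+12, 7.29+17) = Beta(12.84, 24.29).
After batch 2: Beta(12.84+10, 24.29+4) = Beta(22.84, 28.29).
Mode of Beta(a,b) for a,b>1 is (a−1)/(a+b−2) = 21.84/49.13 = 0.4445.

0.4445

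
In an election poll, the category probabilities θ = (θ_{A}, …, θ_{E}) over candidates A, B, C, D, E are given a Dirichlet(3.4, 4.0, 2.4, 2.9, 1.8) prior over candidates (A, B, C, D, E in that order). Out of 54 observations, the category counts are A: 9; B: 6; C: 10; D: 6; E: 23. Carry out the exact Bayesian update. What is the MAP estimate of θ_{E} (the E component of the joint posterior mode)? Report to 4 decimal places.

0.3748

The Dirichlet prior is conjugate to the Multinomial likelihood: each posterior αⱼ = prior αⱼ + observed count nⱼ.
Posterior concentration: (12.4, 10.0, 12.4, 8.9, 24.8), total = 68.5.
Joint mode component: (α_{E}−1)/(Σα−K) = 23.8/63.5 = 0.3748.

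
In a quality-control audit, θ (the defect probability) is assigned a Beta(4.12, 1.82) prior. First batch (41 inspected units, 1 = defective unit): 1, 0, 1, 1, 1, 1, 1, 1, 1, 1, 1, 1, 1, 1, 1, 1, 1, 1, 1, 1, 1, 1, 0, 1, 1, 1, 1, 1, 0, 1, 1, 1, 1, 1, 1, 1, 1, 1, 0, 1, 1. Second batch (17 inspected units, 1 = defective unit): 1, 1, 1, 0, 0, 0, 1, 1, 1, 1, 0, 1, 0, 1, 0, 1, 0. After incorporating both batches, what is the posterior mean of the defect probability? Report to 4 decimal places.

0.7995

The Beta prior is conjugate to a Binomial/Bernoulli likelihood; the update adds successes to α and failures to β.
After batch 1: Beta(4.12+37, 1.82+4) = Beta(41.12, 5.82).
After batch 2: Beta(41.12+10, 5.82+7) = Beta(51.12, 12.82).
Posterior mean = α/(α+β) = 51.12/63.94 = 0.7995.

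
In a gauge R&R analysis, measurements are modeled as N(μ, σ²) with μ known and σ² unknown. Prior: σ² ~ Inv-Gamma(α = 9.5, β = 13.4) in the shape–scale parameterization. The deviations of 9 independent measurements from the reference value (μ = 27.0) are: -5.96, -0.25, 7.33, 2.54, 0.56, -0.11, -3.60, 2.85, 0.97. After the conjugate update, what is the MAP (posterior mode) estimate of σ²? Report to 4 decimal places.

4.8305

With known mean μ and an Inverse-Gamma(α, β) prior on σ², the Normal likelihood is conjugate: posterior is Inv-Gamma(α + n/2, β + Σ(xᵢ−μ)²/2).
Σ(xᵢ−μ)² = (-5.96)² + (-0.25)² + (7.33)² + (2.54)² + (0.56)² + (-0.11)² + (-3.60)² + (2.85)² + (0.97)² = 118.1137.
Posterior: Inv-Gamma(9.5 + 9/2, 13.4 + 118.1137/2) = Inv-Gamma(14.00, 72.45685).
Mode = β/(α+1) = 72.45685/15.00 = 4.8305.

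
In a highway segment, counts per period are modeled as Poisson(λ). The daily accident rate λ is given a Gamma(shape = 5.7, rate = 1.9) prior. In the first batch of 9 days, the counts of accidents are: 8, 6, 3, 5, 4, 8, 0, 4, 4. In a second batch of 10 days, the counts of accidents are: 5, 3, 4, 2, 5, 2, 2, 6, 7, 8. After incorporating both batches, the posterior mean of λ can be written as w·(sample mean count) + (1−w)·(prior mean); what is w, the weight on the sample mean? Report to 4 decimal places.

With a Gamma(shape α, rate β) prior, the Poisson likelihood is conjugate: the posterior is Gamma(α + ΣXᵢ, β + n).
Total number of days: n = 9 + 10 = 19.
Posterior mean = (α₀+S)/(β₀+n) = [n/(β₀+n)]·(S/n) + [β₀/(β₀+n)]·(α₀/β₀), so only n and β₀ enter the weight.
Weight on data w = n/(β₀+n) = 19/(1.9+19) = 19/20.9 = 0.9091.

0.9091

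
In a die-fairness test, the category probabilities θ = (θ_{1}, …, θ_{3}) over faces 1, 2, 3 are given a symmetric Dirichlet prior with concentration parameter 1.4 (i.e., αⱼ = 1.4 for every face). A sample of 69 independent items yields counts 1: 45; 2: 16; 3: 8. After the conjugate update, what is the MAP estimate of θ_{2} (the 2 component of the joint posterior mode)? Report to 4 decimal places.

0.2336

The Dirichlet prior is conjugate to the Multinomial likelihood: each posterior αⱼ = prior αⱼ + observed count nⱼ.
Posterior concentration: (46.4, 17.4, 9.4), total = 73.2.
Joint mode component: (α_{2}−1)/(Σα−K) = 16.4/70.2 = 0.2336.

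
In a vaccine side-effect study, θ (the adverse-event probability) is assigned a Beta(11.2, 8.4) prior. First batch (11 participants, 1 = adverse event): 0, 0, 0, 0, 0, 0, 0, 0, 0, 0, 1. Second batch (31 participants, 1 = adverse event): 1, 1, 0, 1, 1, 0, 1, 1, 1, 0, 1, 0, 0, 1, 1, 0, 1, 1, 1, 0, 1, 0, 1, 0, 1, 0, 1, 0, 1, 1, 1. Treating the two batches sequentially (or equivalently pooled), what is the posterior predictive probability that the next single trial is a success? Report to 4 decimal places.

0.5227

The Beta prior is conjugate to a Binomial/Bernoulli likelihood; the update adds successes to α and failures to β.
After batch 1: Beta(11.2+1, 8.4+10) = Beta(12.2, 18.4).
After batch 2: Beta(12.2+20, 18.4+11) = Beta(32.2, 29.4).
For a single future Bernoulli trial, P(success | data) = α/(α+β) = 0.5227.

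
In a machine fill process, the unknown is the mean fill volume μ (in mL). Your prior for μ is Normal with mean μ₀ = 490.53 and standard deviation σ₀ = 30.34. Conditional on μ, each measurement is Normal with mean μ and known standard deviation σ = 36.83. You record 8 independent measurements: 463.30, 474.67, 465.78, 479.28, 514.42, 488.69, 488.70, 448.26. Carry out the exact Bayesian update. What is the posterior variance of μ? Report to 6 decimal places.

For Normal data with known variance σ², a Normal(μ₀, σ₀²) prior on μ is conjugate. Posterior precision = 1/σ₀² + n/σ²; posterior mean is the precision-weighted average of μ₀ and x̄.
σ₀² = 30.34² = 920.5156, σ² = 36.83² = 1356.4489; σ² + n·σ₀² = 1356.4489 + 8·920.5156 = 8720.5737.
Posterior precision = 1/σ₀² + n/σ² = 1/920.5156 + 8/1356.4489 = (σ² + n·σ₀²)/(σ₀²σ²) = 8720.5737/(920.5156·1356.4489); posterior variance σₙ² = σ₀²σ²/(σ² + n·σ₀²) = 920.5156·1356.4489/8720.5737 = 143.182366.

143.182366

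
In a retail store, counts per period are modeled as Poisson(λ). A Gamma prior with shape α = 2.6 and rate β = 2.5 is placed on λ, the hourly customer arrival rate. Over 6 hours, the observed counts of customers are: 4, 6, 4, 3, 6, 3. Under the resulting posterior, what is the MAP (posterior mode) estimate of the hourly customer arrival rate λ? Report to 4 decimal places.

With a Gamma(shape α, rate β) prior, the Poisson likelihood is conjugate: the posterior is Gamma(α + ΣXᵢ, β + n).
Sum of counts S = 26 over n = 6 hours.
Posterior: Gamma(α+S, β+n) = Gamma(2.6+26, 2.5+6) = Gamma(28.6, 8.5).
Mode of Gamma(α,β) for α≥1 is (α−1)/β = 27.6/8.5 = 3.2471.

3.2471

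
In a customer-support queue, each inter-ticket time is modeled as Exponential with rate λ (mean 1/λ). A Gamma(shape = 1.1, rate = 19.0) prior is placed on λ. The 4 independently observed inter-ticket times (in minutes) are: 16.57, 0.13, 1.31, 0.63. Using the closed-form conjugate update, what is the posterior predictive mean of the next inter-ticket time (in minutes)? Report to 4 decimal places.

9.1805

With a Gamma(shape α, rate β) prior on the exponential rate λ, the posterior after n observations with total T = Σxᵢ is Gamma(α+n, β+T).
Sum of observations T = 18.64 minutes; n = 4.
Posterior: Gamma(1.1+4, 19.0+18.64) = Gamma(5.1, 37.64).
The predictive distribution for the next observation is Lomax; its mean is β/(α−1) = 37.64/4.1 = 9.1805.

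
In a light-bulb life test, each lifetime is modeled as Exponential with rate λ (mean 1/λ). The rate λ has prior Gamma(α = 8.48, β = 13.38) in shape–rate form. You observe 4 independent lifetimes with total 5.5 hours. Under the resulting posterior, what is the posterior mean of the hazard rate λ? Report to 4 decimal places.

With a Gamma(shape α, rate β) prior on the exponential rate λ, the posterior after n observations with total T = Σxᵢ is Gamma(α+n, β+T).
Posterior: Gamma(8.48+4, 13.38+5.5) = Gamma(12.48, 18.88).
Posterior mean of λ = α/β = 12.48/18.88 = 0.6610.

0.6610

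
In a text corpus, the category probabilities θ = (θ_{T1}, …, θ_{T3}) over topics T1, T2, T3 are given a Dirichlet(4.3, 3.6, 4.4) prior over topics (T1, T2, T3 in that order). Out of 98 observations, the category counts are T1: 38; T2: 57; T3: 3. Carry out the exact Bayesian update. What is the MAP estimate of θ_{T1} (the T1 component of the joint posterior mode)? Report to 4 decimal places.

The Dirichlet prior is conjugate to the Multinomial likelihood: each posterior αⱼ = prior αⱼ + observed count nⱼ.
Posterior concentration: (42.3, 60.6, 7.4), total = 110.3.
Joint mode component: (α_{T1}−1)/(Σα−K) = 41.3/107.3 = 0.3849.

0.3849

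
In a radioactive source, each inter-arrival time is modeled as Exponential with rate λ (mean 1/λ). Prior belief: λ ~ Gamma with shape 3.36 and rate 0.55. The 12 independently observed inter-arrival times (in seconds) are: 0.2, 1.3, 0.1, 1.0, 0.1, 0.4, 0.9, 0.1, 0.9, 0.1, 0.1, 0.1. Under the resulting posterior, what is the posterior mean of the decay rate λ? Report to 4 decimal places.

2.6256

With a Gamma(shape α, rate β) prior on the exponential rate λ, the posterior after n observations with total T = Σxᵢ is Gamma(α+n, β+T).
Sum of observations T = 5.3 seconds; n = 12.
Posterior: Gamma(3.36+12, 0.55+5.3) = Gamma(15.36, 5.85).
Posterior mean of λ = α/β = 15.36/5.85 = 2.6256.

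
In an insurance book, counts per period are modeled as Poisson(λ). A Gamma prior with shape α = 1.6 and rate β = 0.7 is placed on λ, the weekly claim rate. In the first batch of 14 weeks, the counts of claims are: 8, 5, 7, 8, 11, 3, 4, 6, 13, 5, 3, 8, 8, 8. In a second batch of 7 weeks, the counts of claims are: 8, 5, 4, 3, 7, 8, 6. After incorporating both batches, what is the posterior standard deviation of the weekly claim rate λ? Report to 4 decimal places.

With a Gamma(shape α, rate β) prior, the Poisson likelihood is conjugate: the posterior is Gamma(α + ΣXᵢ, β + n).
Batch 1: sum of counts S = 97 over n = 14 weeks.
After batch 1: Gamma(α+S, β+n) = Gamma(1.6+97, 0.7+14) = Gamma(98.6, 14.7).
Batch 2: sum of counts S = 41 over n = 7 weeks.
After batch 2: Gamma(α+S, β+n) = Gamma(98.6+41, 14.7+7) = Gamma(139.6, 21.7).
SD = √α/β = √139.6/21.7 = 0.5445.

0.5445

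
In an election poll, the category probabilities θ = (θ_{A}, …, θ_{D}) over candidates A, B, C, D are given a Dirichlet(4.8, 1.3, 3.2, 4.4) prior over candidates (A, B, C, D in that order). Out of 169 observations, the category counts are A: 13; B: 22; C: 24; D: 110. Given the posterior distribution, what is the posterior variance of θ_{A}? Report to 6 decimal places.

The Dirichlet prior is conjugate to the Multinomial likelihood: each posterior αⱼ = prior αⱼ + observed count nⱼ.
Posterior concentration: (17.8, 23.3, 27.2, 114.4), total = 182.7.
Var[θ_j] = α_j(Σα−α_j)/((Σα)²(Σα+1)) = 17.8·164.9/(182.7²·183.7) = 0.000479.

0.000479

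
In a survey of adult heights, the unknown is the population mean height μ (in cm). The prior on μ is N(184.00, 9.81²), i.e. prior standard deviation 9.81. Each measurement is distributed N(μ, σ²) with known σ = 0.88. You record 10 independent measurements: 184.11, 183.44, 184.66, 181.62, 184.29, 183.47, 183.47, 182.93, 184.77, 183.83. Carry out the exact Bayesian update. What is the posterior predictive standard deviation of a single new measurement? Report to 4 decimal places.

0.9229

For Normal data with known variance σ², a Normal(μ₀, σ₀²) prior on μ is conjugate. Posterior precision = 1/σ₀² + n/σ²; posterior mean is the precision-weighted average of μ₀ and x̄.
σ₀² = 9.81² = 96.2361, σ² = 0.88² = 0.7744; σ² + n·σ₀² = 0.7744 + 10·96.2361 = 963.1354.
Posterior precision = 1/σ₀² + n/σ² = 1/96.2361 + 10/0.7744 = (σ² + n·σ₀²)/(σ₀²σ²) = 963.1354/(96.2361·0.7744); posterior variance σₙ² = σ₀²σ²/(σ² + n·σ₀²) = 96.2361·0.7744/963.1354 = 0.077378.
Predictive variance for one new observation = σₙ² + σ² = 96.2361·0.7744/963.1354 + 0.7744 = σ²·(σ₀² + 963.1354)/963.1354 = 0.7744·1059.3715/963.1354 = 0.851778; SD = √(0.7744·1059.3715/963.1354) = 0.9229.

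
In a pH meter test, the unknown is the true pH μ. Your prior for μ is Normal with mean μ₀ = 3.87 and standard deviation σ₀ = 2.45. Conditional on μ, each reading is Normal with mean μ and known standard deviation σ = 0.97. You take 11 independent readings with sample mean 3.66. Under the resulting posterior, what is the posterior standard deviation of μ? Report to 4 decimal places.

For Normal data with known variance σ², a Normal(μ₀, σ₀²) prior on μ is conjugate. Posterior precision = 1/σ₀² + n/σ²; posterior mean is the precision-weighted average of μ₀ and x̄.
σ₀² = 2.45² = 6.0025, σ² = 0.97² = 0.9409; σ² + n·σ₀² = 0.9409 + 11·6.0025 = 66.9684.
Posterior precision = 1/σ₀² + n/σ² = 1/6.0025 + 11/0.9409 = (σ² + n·σ₀²)/(σ₀²σ²) = 66.9684/(6.0025·0.9409); posterior variance σₙ² = σ₀²σ²/(σ² + n·σ₀²) = 6.0025·0.9409/66.9684 = 0.084335.
Posterior SD = √σₙ² = √(6.0025·0.9409/66.9684) = 0.2904.

0.2904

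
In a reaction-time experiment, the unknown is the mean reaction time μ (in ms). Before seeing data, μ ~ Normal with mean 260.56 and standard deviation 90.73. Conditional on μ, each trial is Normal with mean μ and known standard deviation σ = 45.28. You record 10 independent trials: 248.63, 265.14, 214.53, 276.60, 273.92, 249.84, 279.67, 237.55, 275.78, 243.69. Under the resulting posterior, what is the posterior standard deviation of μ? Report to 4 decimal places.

14.1437

For Normal data with known variance σ², a Normal(μ₀, σ₀²) prior on μ is conjugate. Posterior precision = 1/σ₀² + n/σ²; posterior mean is the precision-weighted average of μ₀ and x̄.
σ₀² = 90.73² = 8231.9329, σ² = 45.28² = 2050.2784; σ² + n·σ₀² = 2050.2784 + 10·8231.9329 = 84369.6074.
Posterior precision = 1/σ₀² + n/σ² = 1/8231.9329 + 10/2050.2784 = (σ² + n·σ₀²)/(σ₀²σ²) = 84369.6074/(8231.9329·2050.2784); posterior variance σₙ² = σ₀²σ²/(σ² + n·σ₀²) = 8231.9329·2050.2784/84369.6074 = 200.045428.
Posterior SD = √σₙ² = √(8231.9329·2050.2784/84369.6074) = 14.1437.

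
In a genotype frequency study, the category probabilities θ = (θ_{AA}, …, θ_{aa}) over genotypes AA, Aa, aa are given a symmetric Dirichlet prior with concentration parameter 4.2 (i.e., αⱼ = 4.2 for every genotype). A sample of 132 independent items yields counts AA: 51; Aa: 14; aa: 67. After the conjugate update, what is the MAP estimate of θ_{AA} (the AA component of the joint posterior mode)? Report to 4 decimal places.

0.3828

The Dirichlet prior is conjugate to the Multinomial likelihood: each posterior αⱼ = prior αⱼ + observed count nⱼ.
Posterior concentration: (55.2, 18.2, 71.2), total = 144.6.
Joint mode component: (α_{AA}−1)/(Σα−K) = 54.2/141.6 = 0.3828.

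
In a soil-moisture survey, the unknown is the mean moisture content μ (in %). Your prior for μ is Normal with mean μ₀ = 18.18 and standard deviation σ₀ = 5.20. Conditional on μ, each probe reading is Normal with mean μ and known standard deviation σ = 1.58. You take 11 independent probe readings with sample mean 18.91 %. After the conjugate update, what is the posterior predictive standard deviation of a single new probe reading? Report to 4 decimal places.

For Normal data with known variance σ², a Normal(μ₀, σ₀²) prior on μ is conjugate. Posterior precision = 1/σ₀² + n/σ²; posterior mean is the precision-weighted average of μ₀ and x̄.
σ₀² = 5.20² = 27.04, σ² = 1.58² = 2.4964; σ² + n·σ₀² = 2.4964 + 11·27.04 = 299.9364.
Posterior precision = 1/σ₀² + n/σ² = 1/27.04 + 11/2.4964 = (σ² + n·σ₀²)/(σ₀²σ²) = 299.9364/(27.04·2.4964); posterior variance σₙ² = σ₀²σ²/(σ² + n·σ₀²) = 27.04·2.4964/299.9364 = 0.225057.
Predictive variance for one new observation = σₙ² + σ² = 27.04·2.4964/299.9364 + 2.4964 = σ²·(σ₀² + 299.9364)/299.9364 = 2.4964·326.9764/299.9364 = 2.721457; SD = √(2.4964·326.9764/299.9364) = 1.6497.

1.6497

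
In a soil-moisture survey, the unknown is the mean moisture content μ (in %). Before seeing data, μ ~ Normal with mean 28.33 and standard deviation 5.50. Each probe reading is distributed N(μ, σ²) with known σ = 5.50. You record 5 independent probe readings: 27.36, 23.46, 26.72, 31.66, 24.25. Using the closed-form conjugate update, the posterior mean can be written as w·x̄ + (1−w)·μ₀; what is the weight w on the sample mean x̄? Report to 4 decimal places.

0.8333

For Normal data with known variance σ², a Normal(μ₀, σ₀²) prior on μ is conjugate. Posterior precision = 1/σ₀² + n/σ²; posterior mean is the precision-weighted average of μ₀ and x̄.
σ₀² = 5.50² = 30.25, σ² = 5.50² = 30.25. Prior precision 1/σ₀² = 1/30.25; data precision n/σ² = 5/30.25.
w = (n/σ²)/(1/σ₀² + n/σ²) = n·σ₀²/(σ² + n·σ₀²) = 5·30.25/(30.25 + 5·30.25) = 151.25/181.5 = 0.8333.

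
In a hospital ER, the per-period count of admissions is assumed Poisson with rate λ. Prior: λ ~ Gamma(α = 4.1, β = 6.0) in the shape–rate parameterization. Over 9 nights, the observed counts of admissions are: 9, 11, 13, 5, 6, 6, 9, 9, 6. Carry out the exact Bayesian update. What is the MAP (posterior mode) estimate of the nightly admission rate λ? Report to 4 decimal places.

With a Gamma(shape α, rate β) prior, the Poisson likelihood is conjugate: the posterior is Gamma(α + ΣXᵢ, β + n).
Sum of counts S = 74 over n = 9 nights.
Posterior: Gamma(α+S, β+n) = Gamma(4.1+74, 6.0+9) = Gamma(78.1, 15.0).
Mode of Gamma(α,β) for α≥1 is (α−1)/β = 77.1/15.0 = 5.1400.

5.1400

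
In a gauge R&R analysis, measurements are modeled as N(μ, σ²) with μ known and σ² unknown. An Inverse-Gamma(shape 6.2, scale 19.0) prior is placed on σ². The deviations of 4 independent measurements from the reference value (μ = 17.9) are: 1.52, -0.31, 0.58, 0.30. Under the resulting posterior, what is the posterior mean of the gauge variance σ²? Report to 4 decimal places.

With known mean μ and an Inverse-Gamma(α, β) prior on σ², the Normal likelihood is conjugate: posterior is Inv-Gamma(α + n/2, β + Σ(xᵢ−μ)²/2).
Σ(xᵢ−μ)² = (1.52)² + (-0.31)² + (0.58)² + (0.30)² = 2.8329.
Posterior: Inv-Gamma(6.2 + 4/2, 19.0 + 2.8329/2) = Inv-Gamma(8.20, 20.41645).
E[σ²|data] = β/(α−1) = 20.41645/7.20 = 2.8356.

2.8356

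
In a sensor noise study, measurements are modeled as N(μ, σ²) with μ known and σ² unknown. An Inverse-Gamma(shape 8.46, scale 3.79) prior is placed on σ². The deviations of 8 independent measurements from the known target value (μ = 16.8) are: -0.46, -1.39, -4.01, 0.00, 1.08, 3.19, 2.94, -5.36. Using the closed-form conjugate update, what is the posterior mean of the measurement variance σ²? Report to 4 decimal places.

3.2513

With known mean μ and an Inverse-Gamma(α, β) prior on σ², the Normal likelihood is conjugate: posterior is Inv-Gamma(α + n/2, β + Σ(xᵢ−μ)²/2).
Σ(xᵢ−μ)² = (-0.46)² + (-1.39)² + (-4.01)² + (0.00)² + (1.08)² + (3.19)² + (2.94)² + (-5.36)² = 66.9395.
Posterior: Inv-Gamma(8.46 + 8/2, 3.79 + 66.9395/2) = Inv-Gamma(12.46, 37.25975).
E[σ²|data] = β/(α−1) = 37.25975/11.46 = 3.2513.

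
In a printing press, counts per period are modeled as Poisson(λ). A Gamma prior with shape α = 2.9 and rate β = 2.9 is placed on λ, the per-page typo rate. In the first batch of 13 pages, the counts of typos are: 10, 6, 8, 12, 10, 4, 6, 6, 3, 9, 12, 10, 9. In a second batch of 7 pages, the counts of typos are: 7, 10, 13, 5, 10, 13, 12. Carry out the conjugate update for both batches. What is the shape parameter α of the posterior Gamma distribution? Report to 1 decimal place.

With a Gamma(shape α, rate β) prior, the Poisson likelihood is conjugate: the posterior is Gamma(α + ΣXᵢ, β + n).
Batch 1: sum of counts S = 105 over n = 13 pages.
After batch 1: Gamma(α+S, β+n) = Gamma(2.9+105, 2.9+13) = Gamma(107.9, 15.9).
Batch 2: sum of counts S = 70 over n = 7 pages.
After batch 2: Gamma(α+S, β+n) = Gamma(107.9+70, 15.9+7) = Gamma(177.9, 22.9).
Posterior α = 177.9.

177.9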